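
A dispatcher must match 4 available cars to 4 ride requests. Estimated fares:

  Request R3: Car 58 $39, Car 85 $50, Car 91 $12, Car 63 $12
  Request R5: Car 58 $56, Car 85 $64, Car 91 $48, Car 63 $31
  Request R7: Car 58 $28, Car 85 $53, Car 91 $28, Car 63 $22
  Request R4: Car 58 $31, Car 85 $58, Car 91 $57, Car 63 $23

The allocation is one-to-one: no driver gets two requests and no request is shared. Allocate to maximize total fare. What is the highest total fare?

Optimal: Car 58→Request R5 ($56), Car 85→Request R3 ($50), Car 91→Request R4 ($57), Car 63→Request R7 ($22) — total 56+50+57+22 = $185.
Max-entry greedy (repeatedly take the single best remaining cell) gives $182, worse by 3.
Swapping Car 58↔Car 63 (Car 58→Request R7 $28, Car 63→Request R5 $31) loses 19.
No other one-to-one assignment exceeds $185.

Maximum total: $185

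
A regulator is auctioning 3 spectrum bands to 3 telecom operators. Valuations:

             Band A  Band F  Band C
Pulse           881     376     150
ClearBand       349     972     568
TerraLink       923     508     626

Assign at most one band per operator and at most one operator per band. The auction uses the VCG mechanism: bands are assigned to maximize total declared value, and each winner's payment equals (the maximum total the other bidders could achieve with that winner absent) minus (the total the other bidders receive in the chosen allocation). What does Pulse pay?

Pulse pays $297M.

Efficient allocation: Pulse→Band A ($881M), ClearBand→Band F ($972M), TerraLink→Band C ($626M); total welfare W = $2479M.
Pulse receives Band A at value $881M, so the others get W − 881 = $1598M.
Without Pulse: best allocation of the remaining 2 bidders over all 3 bands is ClearBand→Band F ($972M), TerraLink→Band A ($923M), total $1895M.
VCG payment = (others' best without Pulse) − (others' welfare with Pulse) = 1895 − 1598 = $297M.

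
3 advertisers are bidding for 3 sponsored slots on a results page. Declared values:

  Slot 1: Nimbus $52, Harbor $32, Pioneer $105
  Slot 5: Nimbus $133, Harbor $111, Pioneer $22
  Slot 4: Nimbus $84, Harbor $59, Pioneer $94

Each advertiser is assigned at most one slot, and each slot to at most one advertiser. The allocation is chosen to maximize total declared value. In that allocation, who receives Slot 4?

Optimal: Nimbus→Slot 4 ($84), Harbor→Slot 5 ($111), Pioneer→Slot 1 ($105) — total 84+111+105 = $300.
Row-greedy (each advertiser in turn takes its best remaining slot) gives $297, worse by 3.
Nimbus's own top slot is Slot 5 ($133), but forcing Nimbus→Slot 5 and reassigning the rest optimally gives only $297 — worse by 3.

Nimbus receives Slot 4.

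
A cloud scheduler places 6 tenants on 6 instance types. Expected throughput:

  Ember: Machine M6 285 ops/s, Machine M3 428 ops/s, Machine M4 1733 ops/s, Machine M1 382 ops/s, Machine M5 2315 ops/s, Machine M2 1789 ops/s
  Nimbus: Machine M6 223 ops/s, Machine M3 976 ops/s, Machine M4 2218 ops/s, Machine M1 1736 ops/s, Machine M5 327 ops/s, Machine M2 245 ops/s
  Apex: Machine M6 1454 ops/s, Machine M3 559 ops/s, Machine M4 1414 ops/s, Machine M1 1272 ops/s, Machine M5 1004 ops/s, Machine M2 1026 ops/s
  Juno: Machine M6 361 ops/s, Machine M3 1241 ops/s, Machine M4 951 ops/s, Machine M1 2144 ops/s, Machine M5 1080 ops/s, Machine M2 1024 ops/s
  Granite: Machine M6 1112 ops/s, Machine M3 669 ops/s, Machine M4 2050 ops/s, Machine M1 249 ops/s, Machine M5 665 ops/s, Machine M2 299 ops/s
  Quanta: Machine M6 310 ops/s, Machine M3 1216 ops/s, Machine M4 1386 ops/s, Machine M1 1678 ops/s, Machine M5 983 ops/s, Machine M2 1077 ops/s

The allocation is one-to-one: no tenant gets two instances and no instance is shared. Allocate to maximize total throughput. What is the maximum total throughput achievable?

Treat this as an assignment problem: match each tenant to one instance.
Optimal: Ember→Machine M5 (2315 ops/s), Nimbus→Machine M4 (2218 ops/s), Apex→Machine M2 (1026 ops/s), Juno→Machine M1 (2144 ops/s), Granite→Machine M6 (1112 ops/s), Quanta→Machine M3 (1216 ops/s) — total 2315+2218+1026+2144+1112+1216 = 10031 ops/s.
Row-greedy (each tenant in turn takes its best remaining instance) gives 9877 ops/s, worse by 154.

Max total: 10031 ops/s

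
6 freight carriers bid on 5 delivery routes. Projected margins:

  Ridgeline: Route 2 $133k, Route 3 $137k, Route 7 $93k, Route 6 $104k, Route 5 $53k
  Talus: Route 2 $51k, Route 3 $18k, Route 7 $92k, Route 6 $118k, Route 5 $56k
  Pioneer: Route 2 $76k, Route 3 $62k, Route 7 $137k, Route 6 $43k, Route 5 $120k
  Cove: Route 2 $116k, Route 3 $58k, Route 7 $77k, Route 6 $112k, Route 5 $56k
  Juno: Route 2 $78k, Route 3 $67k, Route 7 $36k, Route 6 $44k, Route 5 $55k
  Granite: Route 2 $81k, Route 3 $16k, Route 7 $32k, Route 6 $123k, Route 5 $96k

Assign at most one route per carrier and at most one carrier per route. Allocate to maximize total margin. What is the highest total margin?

Maximum total: $604k

Treat this as an assignment problem: match each carrier to one route.
Optimal: Cove→Route 2 ($116k), Ridgeline→Route 3 ($137k), Pioneer→Route 7 ($137k), Talus→Route 6 ($118k), Granite→Route 5 ($96k) — total 116+137+137+118+96 = $604k.
Column-greedy (each route in turn goes to its best remaining carrier) gives $516k, worse by 88.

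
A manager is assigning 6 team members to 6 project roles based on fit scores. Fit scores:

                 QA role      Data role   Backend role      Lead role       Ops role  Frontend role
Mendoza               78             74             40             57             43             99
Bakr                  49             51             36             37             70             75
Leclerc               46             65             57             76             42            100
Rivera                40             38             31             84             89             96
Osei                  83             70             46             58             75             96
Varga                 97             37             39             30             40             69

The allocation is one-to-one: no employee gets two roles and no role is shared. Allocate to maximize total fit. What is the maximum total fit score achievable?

Max total: 478 pts

Optimal: Mendoza→Data role (74 pts), Bakr→Ops role (70 pts), Leclerc→Backend role (57 pts), Rivera→Lead role (84 pts), Osei→Frontend role (96 pts), Varga→QA role (97 pts) — total 74+70+57+84+96+97 = 478 pts.
Row-greedy (each employee in turn takes its best remaining role) gives 394 pts, worse by 84.
Next-best assignment: Mendoza→Frontend role, Bakr→Ops role, Leclerc→Backend role, Rivera→Lead role, Osei→Data role, Varga→QA role = 477 pts.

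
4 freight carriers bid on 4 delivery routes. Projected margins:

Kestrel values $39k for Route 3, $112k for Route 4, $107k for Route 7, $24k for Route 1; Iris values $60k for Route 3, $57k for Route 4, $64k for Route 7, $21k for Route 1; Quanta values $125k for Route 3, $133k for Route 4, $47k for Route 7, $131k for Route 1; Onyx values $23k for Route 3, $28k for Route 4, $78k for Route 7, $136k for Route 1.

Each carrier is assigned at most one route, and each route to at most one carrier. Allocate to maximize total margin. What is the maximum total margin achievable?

Optimal: Kestrel→Route 4 ($112k), Iris→Route 7 ($64k), Quanta→Route 3 ($125k), Onyx→Route 1 ($136k) — total 112+64+125+136 = $437k.
Next-best assignment: Kestrel→Route 7, Iris→Route 3, Quanta→Route 4, Onyx→Route 1 = $436k.
Swapping Kestrel↔Iris (Kestrel→Route 7 $107k, Iris→Route 4 $57k) loses 12.

Maximum total: $437k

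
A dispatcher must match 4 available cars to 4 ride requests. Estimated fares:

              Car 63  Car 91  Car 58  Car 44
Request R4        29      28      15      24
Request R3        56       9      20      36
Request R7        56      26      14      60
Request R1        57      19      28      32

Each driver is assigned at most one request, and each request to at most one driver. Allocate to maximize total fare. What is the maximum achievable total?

Optimal: Car 63→Request R3 ($56), Car 91→Request R4 ($28), Car 58→Request R1 ($28), Car 44→Request R7 ($60) — total 56+28+28+60 = $172.
Row-greedy (each driver in turn takes its best remaining request) gives $165, worse by 7.
Every other assignment is strictly worse.

Maximum total: $172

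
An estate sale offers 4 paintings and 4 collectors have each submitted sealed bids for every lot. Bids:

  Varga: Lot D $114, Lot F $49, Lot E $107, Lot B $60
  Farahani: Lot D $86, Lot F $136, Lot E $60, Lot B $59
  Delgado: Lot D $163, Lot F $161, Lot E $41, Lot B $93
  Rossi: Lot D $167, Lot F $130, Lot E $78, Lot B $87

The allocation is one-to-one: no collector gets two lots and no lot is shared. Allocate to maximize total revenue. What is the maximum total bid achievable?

Optimal: Varga→Lot E ($107), Farahani→Lot F ($136), Delgado→Lot B ($93), Rossi→Lot D ($167) — total 107+136+93+167 = $503.
Max-entry greedy (repeatedly take the single best remaining cell) gives $494, worse by 9.

Max total: $503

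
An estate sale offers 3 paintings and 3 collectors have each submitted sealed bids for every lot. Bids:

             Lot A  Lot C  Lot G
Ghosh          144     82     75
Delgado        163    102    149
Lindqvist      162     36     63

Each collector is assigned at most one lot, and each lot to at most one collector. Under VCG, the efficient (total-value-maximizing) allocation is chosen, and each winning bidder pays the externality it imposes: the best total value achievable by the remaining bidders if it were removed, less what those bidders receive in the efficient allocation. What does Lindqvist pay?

Efficient allocation: Ghosh→Lot C ($82), Delgado→Lot G ($149), Lindqvist→Lot A ($162); total welfare W = $393.
Lindqvist receives Lot A at value $162, so the others get W − 162 = $231.
Without Lindqvist: best allocation of the remaining 2 bidders over all 3 lots is Ghosh→Lot A ($144), Delgado→Lot G ($149), total $293.
VCG payment = (others' best without Lindqvist) − (others' welfare with Lindqvist) = 293 − 231 = $62.

Lindqvist pays $62.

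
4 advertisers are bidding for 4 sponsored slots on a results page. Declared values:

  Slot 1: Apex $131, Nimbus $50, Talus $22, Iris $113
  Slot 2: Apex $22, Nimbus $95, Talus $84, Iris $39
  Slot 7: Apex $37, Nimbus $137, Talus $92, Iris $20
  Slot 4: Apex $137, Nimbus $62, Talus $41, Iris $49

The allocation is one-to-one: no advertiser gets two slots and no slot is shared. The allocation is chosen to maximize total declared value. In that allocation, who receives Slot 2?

Talus receives Slot 2.

Optimal: Apex→Slot 4 ($137), Nimbus→Slot 7 ($137), Talus→Slot 2 ($84), Iris→Slot 1 ($113) — total 137+137+84+113 = $471.
Column-greedy (each slot in turn goes to its best remaining advertiser) gives $367, worse by 104.
Every other assignment is strictly worse.
Talus's own top slot is Slot 7 ($92), but forcing Talus→Slot 7 and reassigning the rest optimally gives only $437 — worse by 34.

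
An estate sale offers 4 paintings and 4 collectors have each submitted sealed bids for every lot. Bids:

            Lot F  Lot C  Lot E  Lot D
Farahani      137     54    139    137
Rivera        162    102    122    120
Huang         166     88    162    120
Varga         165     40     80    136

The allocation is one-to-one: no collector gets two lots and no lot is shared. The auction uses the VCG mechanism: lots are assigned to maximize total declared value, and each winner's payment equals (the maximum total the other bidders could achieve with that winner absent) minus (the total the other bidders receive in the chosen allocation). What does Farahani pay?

Farahani pays $31.

Efficient allocation: Farahani→Lot D ($137), Rivera→Lot C ($102), Huang→Lot E ($162), Varga→Lot F ($165); total welfare W = $566.
Farahani receives Lot D at value $137, so the others get W − 137 = $429.
Without Farahani: best allocation of the remaining 3 bidders over all 4 lots is Rivera→Lot F ($162), Huang→Lot E ($162), Varga→Lot D ($136), total $460.
VCG payment = (others' best without Farahani) − (others' welfare with Farahani) = 460 − 429 = $31.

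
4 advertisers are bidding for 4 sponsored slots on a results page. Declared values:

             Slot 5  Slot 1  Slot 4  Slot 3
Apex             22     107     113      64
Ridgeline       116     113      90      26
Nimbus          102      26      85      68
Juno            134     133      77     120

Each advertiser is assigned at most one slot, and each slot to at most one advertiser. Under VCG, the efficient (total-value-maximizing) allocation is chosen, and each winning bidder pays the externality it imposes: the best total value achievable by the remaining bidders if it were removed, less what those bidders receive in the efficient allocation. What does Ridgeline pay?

Ridgeline pays $13.

Efficient allocation: Apex→Slot 4 ($113), Ridgeline→Slot 1 ($113), Nimbus→Slot 5 ($102), Juno→Slot 3 ($120); total welfare W = $448.
Ridgeline receives Slot 1 at value $113, so the others get W − 113 = $335.
Without Ridgeline: best allocation of the remaining 3 bidders over all 4 slots is Apex→Slot 4 ($113), Nimbus→Slot 5 ($102), Juno→Slot 1 ($133), total $348.
VCG payment = (others' best without Ridgeline) − (others' welfare with Ridgeline) = 348 − 335 = $13.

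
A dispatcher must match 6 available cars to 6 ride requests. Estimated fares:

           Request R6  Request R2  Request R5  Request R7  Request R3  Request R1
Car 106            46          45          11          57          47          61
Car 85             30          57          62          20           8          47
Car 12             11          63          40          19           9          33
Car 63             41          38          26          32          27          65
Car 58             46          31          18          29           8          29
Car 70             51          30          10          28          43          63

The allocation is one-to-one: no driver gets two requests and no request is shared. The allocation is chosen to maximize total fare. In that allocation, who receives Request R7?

This is the linear assignment problem.
Optimal: Car 106→Request R7 ($57), Car 85→Request R5 ($62), Car 12→Request R2 ($63), Car 63→Request R1 ($65), Car 58→Request R6 ($46), Car 70→Request R3 ($43) — total 57+62+63+65+46+43 = $336.
Row-greedy (each driver in turn takes its best remaining request) gives $299, worse by 37.
Car 106's own top request is Request R1 ($61), but forcing Car 106→Request R1 and reassigning the rest optimally gives only $307 — worse by 29.

Car 106 receives Request R7.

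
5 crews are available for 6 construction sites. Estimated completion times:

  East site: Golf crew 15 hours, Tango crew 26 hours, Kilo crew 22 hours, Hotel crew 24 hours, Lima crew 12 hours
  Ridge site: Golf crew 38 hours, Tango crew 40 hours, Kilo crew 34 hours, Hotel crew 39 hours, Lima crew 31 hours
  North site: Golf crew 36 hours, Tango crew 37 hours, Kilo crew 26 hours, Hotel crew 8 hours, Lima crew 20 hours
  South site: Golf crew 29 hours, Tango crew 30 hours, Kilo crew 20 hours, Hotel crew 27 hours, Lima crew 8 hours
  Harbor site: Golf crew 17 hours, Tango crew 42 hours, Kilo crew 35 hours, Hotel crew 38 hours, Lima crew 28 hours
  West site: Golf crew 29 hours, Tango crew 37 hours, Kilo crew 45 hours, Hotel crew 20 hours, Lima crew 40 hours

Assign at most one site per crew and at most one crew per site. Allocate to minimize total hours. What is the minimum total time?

Optimal: Golf crew→Harbor site (17 hours), Tango crew→West site (37 hours), Kilo crew→East site (22 hours), Hotel crew→North site (8 hours), Lima crew→South site (8 hours) — total 17+37+22+8+8 = 92 hours.
Column-greedy (each site in turn goes to its cheapest remaining crew) gives 125 hours, worse by 33.
Next-best assignment: Golf crew→Harbor site, Tango crew→East site, Kilo crew→Ridge site, Hotel crew→North site, Lima crew→South site = 93 hours.

Minimum total: 92 hours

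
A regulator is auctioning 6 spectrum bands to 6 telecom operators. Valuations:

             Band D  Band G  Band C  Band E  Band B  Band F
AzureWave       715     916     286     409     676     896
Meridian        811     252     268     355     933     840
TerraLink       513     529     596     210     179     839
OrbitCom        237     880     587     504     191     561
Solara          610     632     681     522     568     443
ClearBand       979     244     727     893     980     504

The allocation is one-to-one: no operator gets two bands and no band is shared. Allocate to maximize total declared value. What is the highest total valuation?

Optimal: AzureWave→Band D ($715M), Meridian→Band B ($933M), TerraLink→Band F ($839M), OrbitCom→Band G ($880M), Solara→Band C ($681M), ClearBand→Band E ($893M) — total 715+933+839+880+681+893 = $4941M.
Row-greedy (each operator in turn takes its best remaining band) gives $4778M, worse by 163.
Next-best assignment: AzureWave→Band G, Meridian→Band B, TerraLink→Band F, OrbitCom→Band E, Solara→Band C, ClearBand→Band D = $4852M.

Maximum total: $4941M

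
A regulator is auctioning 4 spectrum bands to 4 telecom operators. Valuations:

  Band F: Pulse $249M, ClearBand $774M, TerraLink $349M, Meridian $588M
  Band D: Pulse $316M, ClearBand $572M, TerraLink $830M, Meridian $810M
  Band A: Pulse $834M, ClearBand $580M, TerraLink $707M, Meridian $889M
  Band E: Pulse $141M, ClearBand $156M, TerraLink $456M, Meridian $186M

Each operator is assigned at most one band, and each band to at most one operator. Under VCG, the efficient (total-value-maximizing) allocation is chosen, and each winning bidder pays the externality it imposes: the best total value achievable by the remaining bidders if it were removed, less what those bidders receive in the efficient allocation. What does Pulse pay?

Efficient allocation: Pulse→Band A ($834M), ClearBand→Band F ($774M), TerraLink→Band E ($456M), Meridian→Band D ($810M); total welfare W = $2874M.
Pulse receives Band A at value $834M, so the others get W − 834 = $2040M.
Without Pulse: best allocation of the remaining 3 bidders over all 4 bands is ClearBand→Band F ($774M), TerraLink→Band D ($830M), Meridian→Band A ($889M), total $2493M.
VCG payment = (others' best without Pulse) − (others' welfare with Pulse) = 2493 − 2040 = $453M.

Pulse pays $453M.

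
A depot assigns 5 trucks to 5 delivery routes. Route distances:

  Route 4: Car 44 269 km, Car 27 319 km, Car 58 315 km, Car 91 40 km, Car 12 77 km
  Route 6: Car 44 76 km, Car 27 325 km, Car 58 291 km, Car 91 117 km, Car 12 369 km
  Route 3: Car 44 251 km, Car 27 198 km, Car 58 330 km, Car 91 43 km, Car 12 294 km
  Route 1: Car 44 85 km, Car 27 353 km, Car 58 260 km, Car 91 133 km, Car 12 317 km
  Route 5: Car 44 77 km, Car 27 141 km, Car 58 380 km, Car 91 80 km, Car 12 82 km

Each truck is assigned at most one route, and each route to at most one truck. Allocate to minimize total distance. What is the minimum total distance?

Min total: 597 km

This is a one-to-one assignment (minimum-cost bipartite matching).
Optimal: Car 44→Route 6 (76 km), Car 27→Route 5 (141 km), Car 58→Route 1 (260 km), Car 91→Route 3 (43 km), Car 12→Route 4 (77 km) — total 76+141+260+43+77 = 597 km.
No other one-to-one assignment undercuts 597 km.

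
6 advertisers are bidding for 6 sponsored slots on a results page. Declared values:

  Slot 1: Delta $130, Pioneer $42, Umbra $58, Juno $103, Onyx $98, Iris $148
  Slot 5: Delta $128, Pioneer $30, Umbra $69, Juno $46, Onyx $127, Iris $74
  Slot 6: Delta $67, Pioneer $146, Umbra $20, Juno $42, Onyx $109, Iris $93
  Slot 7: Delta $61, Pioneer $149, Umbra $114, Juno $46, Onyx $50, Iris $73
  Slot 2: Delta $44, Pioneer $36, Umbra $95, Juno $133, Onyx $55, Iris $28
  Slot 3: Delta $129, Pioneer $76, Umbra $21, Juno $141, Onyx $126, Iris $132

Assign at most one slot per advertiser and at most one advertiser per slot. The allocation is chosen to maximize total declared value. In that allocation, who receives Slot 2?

Juno receives Slot 2.

This is a one-to-one assignment (maximum-weight bipartite matching).
Optimal: Delta→Slot 3 ($129), Pioneer→Slot 6 ($146), Umbra→Slot 7 ($114), Juno→Slot 2 ($133), Onyx→Slot 5 ($127), Iris→Slot 1 ($148) — total 129+146+114+133+127+148 = $797.
Row-greedy (each advertiser in turn takes its best remaining slot) gives $735, worse by 62.
Next-best assignment: Delta→Slot 5, Pioneer→Slot 6, Umbra→Slot 7, Juno→Slot 2, Onyx→Slot 3, Iris→Slot 1 = $795.
Checked against all permutations: $797 is optimal.
Juno's own top slot is Slot 3 ($141), but forcing Juno→Slot 3 and reassigning the rest optimally gives only $770 — worse by 27.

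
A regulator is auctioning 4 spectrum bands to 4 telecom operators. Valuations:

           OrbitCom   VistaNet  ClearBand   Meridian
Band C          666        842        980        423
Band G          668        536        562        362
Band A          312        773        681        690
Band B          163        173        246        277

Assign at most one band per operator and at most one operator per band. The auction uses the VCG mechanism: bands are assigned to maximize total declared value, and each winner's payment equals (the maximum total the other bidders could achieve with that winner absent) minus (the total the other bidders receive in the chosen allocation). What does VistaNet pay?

VistaNet pays $413M.

Efficient allocation: OrbitCom→Band G ($668M), VistaNet→Band A ($773M), ClearBand→Band C ($980M), Meridian→Band B ($277M); total welfare W = $2698M.
VistaNet receives Band A at value $773M, so the others get W − 773 = $1925M.
Without VistaNet: best allocation of the remaining 3 bidders over all 4 bands is OrbitCom→Band G ($668M), ClearBand→Band C ($980M), Meridian→Band A ($690M), total $2338M.
VCG payment = (others' best without VistaNet) − (others' welfare with VistaNet) = 2338 − 1925 = $413M.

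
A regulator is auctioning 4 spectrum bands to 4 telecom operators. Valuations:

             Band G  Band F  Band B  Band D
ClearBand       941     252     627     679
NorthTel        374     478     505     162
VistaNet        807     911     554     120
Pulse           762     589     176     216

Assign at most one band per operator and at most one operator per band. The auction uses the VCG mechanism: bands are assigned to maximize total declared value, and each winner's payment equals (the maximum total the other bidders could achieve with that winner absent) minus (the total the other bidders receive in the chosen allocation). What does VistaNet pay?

Efficient allocation: ClearBand→Band D ($679M), NorthTel→Band B ($505M), VistaNet→Band F ($911M), Pulse→Band G ($762M); total welfare W = $2857M.
VistaNet receives Band F at value $911M, so the others get W − 911 = $1946M.
Without VistaNet: best allocation of the remaining 3 bidders over all 4 bands is ClearBand→Band G ($941M), NorthTel→Band B ($505M), Pulse→Band F ($589M), total $2035M.
VCG payment = (others' best without VistaNet) − (others' welfare with VistaNet) = 2035 − 1946 = $89M.

VistaNet pays $89M.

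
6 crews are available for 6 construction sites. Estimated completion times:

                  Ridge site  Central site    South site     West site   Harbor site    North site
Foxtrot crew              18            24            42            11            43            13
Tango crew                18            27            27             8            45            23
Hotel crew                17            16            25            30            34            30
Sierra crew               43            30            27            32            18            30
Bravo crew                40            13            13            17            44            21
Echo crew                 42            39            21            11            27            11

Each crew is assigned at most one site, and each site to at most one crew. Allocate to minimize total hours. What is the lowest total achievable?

This is the linear assignment problem.
Optimal: Foxtrot crew→Ridge site (18 hours), Tango crew→West site (8 hours), Hotel crew→Central site (16 hours), Sierra crew→Harbor site (18 hours), Bravo crew→South site (13 hours), Echo crew→North site (11 hours) — total 18+8+16+18+13+11 = 84 hours.
Column-greedy (each site in turn goes to its cheapest remaining crew) gives 90 hours, worse by 6.
Swapping Foxtrot crew↔Echo crew (Foxtrot crew→North site 13 hours, Echo crew→Ridge site 42 hours) adds 26.
Checked against all permutations: 84 hours is optimal.

Minimum total: 84 hours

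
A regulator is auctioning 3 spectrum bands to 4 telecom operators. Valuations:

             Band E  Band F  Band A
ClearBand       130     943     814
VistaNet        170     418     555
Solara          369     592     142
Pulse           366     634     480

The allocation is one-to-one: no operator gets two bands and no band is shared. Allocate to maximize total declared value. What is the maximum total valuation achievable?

Max total: $1867M

Optimal: Solara→Band E ($369M), ClearBand→Band F ($943M), VistaNet→Band A ($555M) — total 369+943+555 = $1867M.
Next-best assignment: Pulse→Band E, ClearBand→Band F, VistaNet→Band A = $1864M.
Swapping ClearBand↔Solara (ClearBand→Band E $130M, Solara→Band F $592M) loses 590.
Checked against all permutations: $1867M is optimal.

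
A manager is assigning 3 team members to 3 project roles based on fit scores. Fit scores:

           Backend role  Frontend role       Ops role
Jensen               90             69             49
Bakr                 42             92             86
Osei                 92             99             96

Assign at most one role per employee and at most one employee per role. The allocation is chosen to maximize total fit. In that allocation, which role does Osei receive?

Optimal: Jensen→Backend role (90 pts), Bakr→Frontend role (92 pts), Osei→Ops role (96 pts) — total 90+92+96 = 278 pts.
Next-best assignment: Jensen→Backend role, Bakr→Ops role, Osei→Frontend role = 275 pts.
Checked against all permutations: 278 pts is optimal.
Osei's own top role is Frontend role (99 pts), but forcing Osei→Frontend role and reassigning the rest optimally gives only 275 pts — worse by 3.

Osei receives Ops role.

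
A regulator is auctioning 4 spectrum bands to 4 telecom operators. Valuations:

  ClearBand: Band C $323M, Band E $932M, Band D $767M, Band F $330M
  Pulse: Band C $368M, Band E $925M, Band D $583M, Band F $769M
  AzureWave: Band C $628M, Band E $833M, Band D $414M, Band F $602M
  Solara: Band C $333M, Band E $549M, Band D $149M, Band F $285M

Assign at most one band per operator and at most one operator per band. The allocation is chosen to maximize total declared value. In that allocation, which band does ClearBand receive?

Optimal: ClearBand→Band D ($767M), Pulse→Band F ($769M), AzureWave→Band C ($628M), Solara→Band E ($549M) — total 767+769+628+549 = $2713M.
Max-entry greedy (repeatedly take the single best remaining cell) gives $2478M, worse by 235.
ClearBand's own top band is Band E ($932M), but forcing ClearBand→Band E and reassigning the rest optimally gives only $2478M — worse by 235.

ClearBand receives Band D.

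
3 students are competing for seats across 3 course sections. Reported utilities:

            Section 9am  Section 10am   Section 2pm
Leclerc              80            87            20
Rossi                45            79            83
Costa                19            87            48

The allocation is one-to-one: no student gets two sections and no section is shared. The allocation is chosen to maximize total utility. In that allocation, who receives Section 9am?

Leclerc receives Section 9am.

This is the linear assignment problem.
Optimal: Leclerc→Section 9am (80 points), Rossi→Section 2pm (83 points), Costa→Section 10am (87 points) — total 80+83+87 = 250 points.
Max-entry greedy (repeatedly take the single best remaining cell) gives 189 points, worse by 61.
Checked against all permutations: 250 points is optimal.
Leclerc's own top section is Section 10am (87 points), but forcing Leclerc→Section 10am and reassigning the rest optimally gives only 189 points — worse by 61.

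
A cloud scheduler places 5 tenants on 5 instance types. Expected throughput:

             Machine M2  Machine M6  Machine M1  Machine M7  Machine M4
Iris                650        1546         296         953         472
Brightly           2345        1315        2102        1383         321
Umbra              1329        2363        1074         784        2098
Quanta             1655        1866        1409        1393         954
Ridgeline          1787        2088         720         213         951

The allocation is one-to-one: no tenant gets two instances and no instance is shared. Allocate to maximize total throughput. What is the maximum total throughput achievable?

Optimal: Iris→Machine M6 (1546 ops/s), Brightly→Machine M1 (2102 ops/s), Umbra→Machine M4 (2098 ops/s), Quanta→Machine M7 (1393 ops/s), Ridgeline→Machine M2 (1787 ops/s) — total 1546+2102+2098+1393+1787 = 8926 ops/s.
Max-entry greedy (repeatedly take the single best remaining cell) gives 8021 ops/s, worse by 905.
Next-best assignment: Iris→Machine M7, Brightly→Machine M1, Umbra→Machine M4, Quanta→Machine M2, Ridgeline→Machine M6 = 8896 ops/s.

Maximum total: 8926 ops/s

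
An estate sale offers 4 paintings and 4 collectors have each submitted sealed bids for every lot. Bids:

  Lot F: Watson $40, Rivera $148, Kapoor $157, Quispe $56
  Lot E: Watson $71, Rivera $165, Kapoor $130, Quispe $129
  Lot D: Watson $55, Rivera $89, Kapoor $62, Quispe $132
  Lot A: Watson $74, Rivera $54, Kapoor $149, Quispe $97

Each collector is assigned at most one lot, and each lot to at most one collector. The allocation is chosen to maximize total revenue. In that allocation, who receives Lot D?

Quispe receives Lot D.

Optimal: Watson→Lot A ($74), Rivera→Lot E ($165), Kapoor→Lot F ($157), Quispe→Lot D ($132) — total 74+165+157+132 = $528.
Next-best assignment: Watson→Lot E, Rivera→Lot F, Kapoor→Lot A, Quispe→Lot D = $500.
Checked against all permutations: $528 is optimal.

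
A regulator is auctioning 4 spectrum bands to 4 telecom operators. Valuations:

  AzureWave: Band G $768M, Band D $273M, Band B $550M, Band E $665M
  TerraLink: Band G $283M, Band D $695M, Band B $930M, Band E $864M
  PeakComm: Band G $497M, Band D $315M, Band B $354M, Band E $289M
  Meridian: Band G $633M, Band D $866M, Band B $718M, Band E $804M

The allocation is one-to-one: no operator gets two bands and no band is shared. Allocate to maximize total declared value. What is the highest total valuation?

Optimal: AzureWave→Band E ($665M), TerraLink→Band B ($930M), PeakComm→Band G ($497M), Meridian→Band D ($866M) — total 665+930+497+866 = $2958M.
Column-greedy (each band in turn goes to its best remaining operator) gives $2853M, worse by 105.
Swapping AzureWave↔Meridian (AzureWave→Band D $273M, Meridian→Band E $804M) loses 454.
Checked against all permutations: $2958M is optimal.

Max total: $2958M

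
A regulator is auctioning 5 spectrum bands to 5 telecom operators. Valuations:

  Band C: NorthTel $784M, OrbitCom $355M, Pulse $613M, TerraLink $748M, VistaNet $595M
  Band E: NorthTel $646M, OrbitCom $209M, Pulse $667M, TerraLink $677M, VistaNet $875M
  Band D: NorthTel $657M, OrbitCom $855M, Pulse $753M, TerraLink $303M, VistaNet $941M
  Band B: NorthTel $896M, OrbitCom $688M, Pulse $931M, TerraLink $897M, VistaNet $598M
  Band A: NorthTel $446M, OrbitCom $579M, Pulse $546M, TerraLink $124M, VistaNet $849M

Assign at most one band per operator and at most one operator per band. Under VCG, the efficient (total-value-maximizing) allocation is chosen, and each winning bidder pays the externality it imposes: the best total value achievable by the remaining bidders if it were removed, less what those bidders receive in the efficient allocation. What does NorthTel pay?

NorthTel pays $97M.

Efficient allocation: NorthTel→Band C ($784M), OrbitCom→Band D ($855M), Pulse→Band B ($931M), TerraLink→Band E ($677M), VistaNet→Band A ($849M); total welfare W = $4096M.
NorthTel receives Band C at value $784M, so the others get W − 784 = $3312M.
Without NorthTel: best allocation of the remaining 4 bidders over all 5 bands is OrbitCom→Band D ($855M), Pulse→Band B ($931M), TerraLink→Band C ($748M), VistaNet→Band E ($875M), total $3409M.
VCG payment = (others' best without NorthTel) − (others' welfare with NorthTel) = 3409 − 3312 = $97M.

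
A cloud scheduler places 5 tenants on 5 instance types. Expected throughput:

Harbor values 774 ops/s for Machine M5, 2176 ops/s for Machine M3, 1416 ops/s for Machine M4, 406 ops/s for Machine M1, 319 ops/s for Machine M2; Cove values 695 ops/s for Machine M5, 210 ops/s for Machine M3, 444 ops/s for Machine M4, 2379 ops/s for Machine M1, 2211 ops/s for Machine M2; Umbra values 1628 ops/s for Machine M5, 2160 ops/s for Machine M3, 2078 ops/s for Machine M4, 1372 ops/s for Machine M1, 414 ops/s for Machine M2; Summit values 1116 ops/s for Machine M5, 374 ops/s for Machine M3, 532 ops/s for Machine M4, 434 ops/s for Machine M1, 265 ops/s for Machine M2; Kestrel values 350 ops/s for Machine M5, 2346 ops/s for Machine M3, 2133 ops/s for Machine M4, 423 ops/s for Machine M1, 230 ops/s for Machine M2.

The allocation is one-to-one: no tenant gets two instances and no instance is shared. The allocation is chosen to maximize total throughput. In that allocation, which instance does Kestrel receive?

Optimal: Harbor→Machine M3 (2176 ops/s), Cove→Machine M2 (2211 ops/s), Umbra→Machine M1 (1372 ops/s), Summit→Machine M5 (1116 ops/s), Kestrel→Machine M4 (2133 ops/s) — total 2176+2211+1372+1116+2133 = 9008 ops/s.
Row-greedy (each tenant in turn takes its best remaining instance) gives 7979 ops/s, worse by 1029.
Swapping Umbra↔Harbor (Umbra→Machine M3 2160 ops/s, Harbor→Machine M1 406 ops/s) loses 982.
No other one-to-one assignment exceeds 9008 ops/s.
Kestrel's own top instance is Machine M3 (2346 ops/s), but forcing Kestrel→Machine M3 and reassigning the rest optimally gives only 8461 ops/s — worse by 547.

Kestrel receives Machine M4.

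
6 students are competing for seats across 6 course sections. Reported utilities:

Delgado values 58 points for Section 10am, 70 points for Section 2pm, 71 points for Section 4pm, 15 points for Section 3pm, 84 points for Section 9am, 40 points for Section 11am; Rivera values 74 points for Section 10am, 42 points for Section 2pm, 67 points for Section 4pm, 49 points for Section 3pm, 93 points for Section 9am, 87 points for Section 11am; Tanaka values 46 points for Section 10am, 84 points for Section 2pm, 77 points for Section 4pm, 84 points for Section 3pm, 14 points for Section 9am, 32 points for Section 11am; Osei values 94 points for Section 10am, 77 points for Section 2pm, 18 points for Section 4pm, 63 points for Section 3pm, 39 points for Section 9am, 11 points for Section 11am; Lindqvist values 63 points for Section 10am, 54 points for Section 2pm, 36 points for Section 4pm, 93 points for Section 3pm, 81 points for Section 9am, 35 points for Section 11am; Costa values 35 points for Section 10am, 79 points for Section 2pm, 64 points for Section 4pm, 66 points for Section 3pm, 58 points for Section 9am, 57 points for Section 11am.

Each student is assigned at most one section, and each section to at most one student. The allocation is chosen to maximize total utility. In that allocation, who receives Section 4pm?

Optimal: Delgado→Section 9am (84 points), Rivera→Section 11am (87 points), Tanaka→Section 4pm (77 points), Osei→Section 10am (94 points), Lindqvist→Section 3pm (93 points), Costa→Section 2pm (79 points) — total 84+87+77+94+93+79 = 514 points.
Row-greedy (each student in turn takes its best remaining section) gives 506 points, worse by 8.
No other one-to-one assignment exceeds 514 points.
Tanaka's own top section is Section 2pm (84 points), but forcing Tanaka→Section 2pm and reassigning the rest optimally gives only 506 points — worse by 8.

Tanaka receives Section 4pm.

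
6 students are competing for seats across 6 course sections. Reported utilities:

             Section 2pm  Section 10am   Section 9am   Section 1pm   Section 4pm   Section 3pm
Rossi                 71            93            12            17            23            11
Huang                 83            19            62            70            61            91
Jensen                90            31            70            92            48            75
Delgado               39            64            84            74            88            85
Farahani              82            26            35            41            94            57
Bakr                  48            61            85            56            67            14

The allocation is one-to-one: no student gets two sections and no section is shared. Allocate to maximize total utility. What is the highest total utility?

Optimal: Rossi→Section 10am (93 points), Huang→Section 2pm (83 points), Jensen→Section 1pm (92 points), Delgado→Section 3pm (85 points), Farahani→Section 4pm (94 points), Bakr→Section 9am (85 points) — total 93+83+92+85+94+85 = 532 points.
Max-entry greedy (repeatedly take the single best remaining cell) gives 494 points, worse by 38.
Swapping Rossi↔Huang (Rossi→Section 2pm 71 points, Huang→Section 10am 19 points) loses 86.
Every other assignment is strictly worse.

Max total: 532 points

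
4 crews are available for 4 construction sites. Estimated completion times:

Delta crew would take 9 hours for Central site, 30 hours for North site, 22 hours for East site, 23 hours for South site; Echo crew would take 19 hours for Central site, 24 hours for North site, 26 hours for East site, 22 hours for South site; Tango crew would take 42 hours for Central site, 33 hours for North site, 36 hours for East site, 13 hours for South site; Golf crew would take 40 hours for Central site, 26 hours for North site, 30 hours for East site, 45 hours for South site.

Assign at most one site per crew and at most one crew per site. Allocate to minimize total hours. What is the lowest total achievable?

Optimal: Delta crew→Central site (9 hours), Echo crew→East site (26 hours), Tango crew→South site (13 hours), Golf crew→North site (26 hours) — total 9+26+13+26 = 74 hours.
Min-entry greedy (repeatedly take the single cheapest remaining cell) gives 76 hours, worse by 2.
Next-best assignment: Delta crew→Central site, Echo crew→North site, Tango crew→South site, Golf crew→East site = 76 hours.
Swapping Golf crew↔Delta crew (Golf crew→Central site 40 hours, Delta crew→North site 30 hours) adds 35.

Min total: 74 hours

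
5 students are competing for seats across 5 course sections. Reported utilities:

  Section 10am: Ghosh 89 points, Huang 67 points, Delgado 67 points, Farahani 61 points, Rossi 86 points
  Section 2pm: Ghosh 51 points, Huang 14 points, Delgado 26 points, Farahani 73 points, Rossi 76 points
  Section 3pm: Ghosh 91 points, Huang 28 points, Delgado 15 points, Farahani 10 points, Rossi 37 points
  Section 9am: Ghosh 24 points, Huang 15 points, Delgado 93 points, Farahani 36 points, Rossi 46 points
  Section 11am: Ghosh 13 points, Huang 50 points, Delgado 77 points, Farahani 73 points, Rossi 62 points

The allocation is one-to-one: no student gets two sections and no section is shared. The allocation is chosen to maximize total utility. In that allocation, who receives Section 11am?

Farahani receives Section 11am.

Treat this as an assignment problem: match each student to one section.
Optimal: Ghosh→Section 3pm (91 points), Huang→Section 10am (67 points), Delgado→Section 9am (93 points), Farahani→Section 11am (73 points), Rossi→Section 2pm (76 points) — total 91+67+93+73+76 = 400 points.
Max-entry greedy (repeatedly take the single best remaining cell) gives 393 points, worse by 7.
Next-best assignment: Ghosh→Section 3pm, Huang→Section 11am, Delgado→Section 9am, Farahani→Section 2pm, Rossi→Section 10am = 393 points.
Swapping Rossi↔Ghosh (Rossi→Section 3pm 37 points, Ghosh→Section 2pm 51 points) loses 79.
No other one-to-one assignment exceeds 400 points.
Farahani's own top section is Section 2pm (73 points), but forcing Farahani→Section 2pm and reassigning the rest optimally gives only 393 points — worse by 7.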